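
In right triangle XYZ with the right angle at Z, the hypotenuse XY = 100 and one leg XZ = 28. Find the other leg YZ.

Rearranging the Pythagorean theorem to solve for the unknown leg:
leg^2 = hypotenuse^2 - known_leg^2 = 10000 - 784 = 9216
leg = sqrt(9216) = 96.

96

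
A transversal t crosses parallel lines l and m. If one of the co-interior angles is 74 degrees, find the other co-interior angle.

Co-interior angles (same-side interior) formed by parallel lines and a transversal are supplementary (sum to 180 degrees).
The given angle is 74 degrees.
The co-interior angle = 180 - 74 = 106 degrees.

106 degrees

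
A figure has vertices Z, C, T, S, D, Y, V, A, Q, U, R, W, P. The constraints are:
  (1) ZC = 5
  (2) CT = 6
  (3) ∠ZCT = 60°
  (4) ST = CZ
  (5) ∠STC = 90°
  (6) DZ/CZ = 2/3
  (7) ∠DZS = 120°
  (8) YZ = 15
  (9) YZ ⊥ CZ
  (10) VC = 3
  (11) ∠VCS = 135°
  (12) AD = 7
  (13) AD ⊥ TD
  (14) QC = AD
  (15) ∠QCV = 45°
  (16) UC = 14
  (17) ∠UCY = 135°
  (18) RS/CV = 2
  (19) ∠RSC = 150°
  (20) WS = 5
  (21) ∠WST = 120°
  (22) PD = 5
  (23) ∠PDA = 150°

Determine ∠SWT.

From the given relations: ST = CZ = 5.
Step 1: By the law of cosines on triangle WST: WT² = 5² + 5² − 2·5·5·cos(120°) = 75, so WT = 5·√3.
Step 2: By the inverse law of cosines on triangle SWT: cos(∠SWT) = (5² + (5·√3)² − 5²) / (2·5·5·√3) = 75/86.6 = 0.866, so ∠SWT = 30°.

Therefore, the measure of angle ∠SWT = 30°.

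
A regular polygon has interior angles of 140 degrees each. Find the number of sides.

Exterior angle = 180 - 140 = 40. n = 360 / 40 = 9.

9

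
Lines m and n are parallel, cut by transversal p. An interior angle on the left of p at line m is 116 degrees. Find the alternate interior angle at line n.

Alternate interior angles formed by parallel lines and a transversal are equal.
The given angle is 116 degrees.
The alternate interior angle = 116 degrees.

116 degrees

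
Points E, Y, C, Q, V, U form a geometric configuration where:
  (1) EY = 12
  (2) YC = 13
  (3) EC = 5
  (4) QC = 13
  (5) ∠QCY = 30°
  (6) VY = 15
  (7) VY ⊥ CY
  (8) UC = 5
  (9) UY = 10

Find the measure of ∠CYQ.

Step 1: By the law of cosines on triangle YCQ: YQ² = 13² + 13² − 2·13·13·cos(30°) = 45.28, so YQ ≈ 6.73.
Step 2: By the inverse law of cosines on triangle CYQ: cos(∠CYQ) = (13² + 6.73² − 13²) / (2·13·6.73) = 45.28/174.96 = 0.2588, so ∠CYQ = 75°.

Therefore, the measure of angle ∠CYQ = 75°.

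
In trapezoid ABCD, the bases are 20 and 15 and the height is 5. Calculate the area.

Area = (20 + 15) * 5 / 2 = 175 / 2 = 175/2

175/2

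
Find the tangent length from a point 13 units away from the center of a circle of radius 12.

tangent = √(d² - r²) = √(13² - 12²) = √(169 - 144) = √25 = 5

5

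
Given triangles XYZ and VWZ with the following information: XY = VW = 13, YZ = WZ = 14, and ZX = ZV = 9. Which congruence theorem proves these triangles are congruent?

Consider the given information: XY = VW = 13, YZ = WZ = 14, and ZX = ZV = 9
This is not SAS or HL: SAS requires two sides and the included angle between them. HL only applies to right triangles with matching hypotenuse and leg.
The correct criterion is SSS. All three pairs of corresponding sides are equal (Side-Side-Side).

SSS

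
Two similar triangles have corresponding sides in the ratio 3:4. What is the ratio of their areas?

Area ratio = (side ratio)^2 = (3/4)^2 = 9:16.

9:16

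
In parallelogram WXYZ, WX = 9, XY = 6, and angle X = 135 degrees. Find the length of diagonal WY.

The diagonal of a parallelogram can be found by treating two adjacent sides and the diagonal as a triangle.
Applying the law of cosines with sides 9, 6 and included angle 135°:
d^2 = 81 + 36 - 108*cos(135°) = 54*sqrt(2) + 117
d = 3*sqrt(6*sqrt(2) + 13)

3*sqrt(6*sqrt(2) + 13)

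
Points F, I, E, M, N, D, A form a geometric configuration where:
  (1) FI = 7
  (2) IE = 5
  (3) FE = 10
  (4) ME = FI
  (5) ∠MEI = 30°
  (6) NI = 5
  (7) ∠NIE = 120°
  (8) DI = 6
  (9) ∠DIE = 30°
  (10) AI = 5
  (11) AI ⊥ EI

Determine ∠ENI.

Step 1: By the law of cosines on triangle NIE: NE² = 5² + 5² − 2·5·5·cos(120°) = 75, so NE = 5·√3.
Step 2: By the inverse law of cosines on triangle ENI: cos(∠ENI) = ((5·√3)² + 5² − 5²) / (2·5·√3·5) = 75/86.6 = 0.866, so ∠ENI = 30°.

Therefore, the measure of angle ∠ENI = 30°.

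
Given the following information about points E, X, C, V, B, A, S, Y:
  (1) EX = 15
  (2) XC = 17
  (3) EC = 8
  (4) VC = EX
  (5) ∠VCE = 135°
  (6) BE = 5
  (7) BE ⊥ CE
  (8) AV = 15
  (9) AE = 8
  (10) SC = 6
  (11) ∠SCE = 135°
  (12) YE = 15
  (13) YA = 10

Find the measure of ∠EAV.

From the given relations: VC = EX = 15.
Step 1: By the law of cosines on triangle ECV: EV² = 8² + 15² − 2·8·15·cos(135°) = 458.71, so EV ≈ 21.42.
Step 2: By the inverse law of cosines on triangle EAV: cos(∠EAV) = (8² + 15² − 21.42²) / (2·8·15) = -169.71/240 = -0.7071, so ∠EAV = 135°.

Therefore, the measure of angle ∠EAV = 135°.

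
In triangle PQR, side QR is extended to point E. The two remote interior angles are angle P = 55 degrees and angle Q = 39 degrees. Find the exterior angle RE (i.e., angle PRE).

The interior angle at R is 180 - 55 - 39 = 86 degrees.
The exterior angle and interior angle at R are supplementary:
Exterior angle = 180 - 86 = 94 degrees.

94 degrees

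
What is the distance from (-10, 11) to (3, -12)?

The horizontal distance is |3 - -10| = 13 and the vertical distance is |-12 - 11| = 23.
By the Pythagorean theorem, d = sqrt(13^2 + 23^2) = sqrt(698).

sqrt(698)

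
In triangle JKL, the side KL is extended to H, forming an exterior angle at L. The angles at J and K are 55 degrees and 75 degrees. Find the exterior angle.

Exterior angle = 55 + 75 = 130 degrees (exterior angle theorem).

130 degrees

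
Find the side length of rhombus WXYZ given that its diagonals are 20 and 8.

Half-diagonals are 10 and 4. side = sqrt(10^2 + 4^2) = sqrt(116) = 2*sqrt(29)

2*sqrt(29)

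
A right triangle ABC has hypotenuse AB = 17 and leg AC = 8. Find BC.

By the Pythagorean theorem: BC^2 = AB^2 - AC^2
BC^2 = 17^2 - 8^2 = 289 - 64 = 225
BC = sqrt(225) = 15

15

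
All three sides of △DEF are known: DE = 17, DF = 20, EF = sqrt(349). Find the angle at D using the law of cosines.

cos(D) = (17² + 20² - (sqrt(349))²) / (2 × 17 × 20) = 1/2, so D = arccos(1/2) = 60°.

60°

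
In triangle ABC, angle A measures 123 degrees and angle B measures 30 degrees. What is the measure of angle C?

angle C = 180 - 123 - 30 = 27 degrees.

27 degrees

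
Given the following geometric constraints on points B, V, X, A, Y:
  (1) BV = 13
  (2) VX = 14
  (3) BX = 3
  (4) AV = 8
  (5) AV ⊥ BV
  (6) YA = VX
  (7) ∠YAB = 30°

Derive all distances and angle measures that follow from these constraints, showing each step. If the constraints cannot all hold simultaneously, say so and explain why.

The constraints are consistent.

From the given relations:
  YA = VX = 14

Step 1: From BV = 13, VA = 8, and ∠BVA = 90°, by the law of cosines:
  BA² = BV² + VA² - 2·BV·VA·cos(90°) = 169 + 64 - 0 = 233
  BA ≈ 15.26

Step 2: From BV = 13, BX = 3, VX = 14, by the inverse law of cosines:
  cos(∠VBX) = (BV² + BX² - VX²) / (2·BV·BX)
  ∠VBX = 103.34°

Step 3: From VB = 13, VX = 14, BX = 3, by the inverse law of cosines:
  cos(∠BVX) = (VB² + VX² - BX²) / (2·VB·VX)
  ∠BVX = 12.03°

Step 4: From XB = 3, XV = 14, BV = 13, by the inverse law of cosines:
  cos(∠BXV) = (XB² + XV² - BV²) / (2·XB·XV)
  ∠BXV = 64.62°

Step 5: From BA = 15.26, AY = 14, and ∠BAY = 30°, by the law of cosines:
  BY² = BA² + AY² - 2·BA·AY·cos(30°) = 233 + 196 - 370.1 = 58.86
  BY ≈ 7.67

Step 6: From BA = 15.26, BV = 13, AV = 8, by the inverse law of cosines:
  cos(∠ABV) = (BA² + BV² - AV²) / (2·BA·BV)
  ∠ABV = 31.61°

Step 7: From AB = 15.26, AV = 8, BV = 13, by the inverse law of cosines:
  cos(∠BAV) = (AB² + AV² - BV²) / (2·AB·AV)
  ∠BAV = 58.39°

Step 8: From BA = 15.26, BY = 7.67, AY = 14, by the inverse law of cosines:
  cos(∠ABY) = (BA² + BY² - AY²) / (2·BA·BY)
  ∠ABY = 65.84°

Step 9: From YA = 14, YB = 7.67, AB = 15.26, by the inverse law of cosines:
  cos(∠AYB) = (YA² + YB² - AB²) / (2·YA·YB)
  ∠AYB = 84.16°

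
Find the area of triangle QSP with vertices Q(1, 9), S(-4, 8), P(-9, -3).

The Shoelace formula computes the area from vertex coordinates by summing cross products.
For vertices (1,9), (-4,8), (-9,-3):
Signed sum = 1*8 - -4*9 + -4*-3 - -9*8 + -9*9 - 1*-3
= 44 + 84 + -78 = 50
Area = (1/2)|50| = 25.

25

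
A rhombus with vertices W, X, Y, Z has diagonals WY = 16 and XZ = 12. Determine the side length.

Half-diagonals are 8 and 6. side = sqrt(8^2 + 6^2) = sqrt(100) = 10

10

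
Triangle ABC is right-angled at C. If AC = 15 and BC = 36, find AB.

By the Pythagorean theorem: AB^2 = AC^2 + BC^2
AB^2 = 15^2 + 36^2 = 225 + 1296 = 1521
AB = sqrt(1521) = 39

39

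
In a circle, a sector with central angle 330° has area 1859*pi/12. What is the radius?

The sector covers 330°/360° = 11/12 of the full circle.
Full circle area = 1859*pi/12 / 11/12 = 169*pi.
Since full area = πr², we get r² = 169*pi/π = 169, so r = 13.

13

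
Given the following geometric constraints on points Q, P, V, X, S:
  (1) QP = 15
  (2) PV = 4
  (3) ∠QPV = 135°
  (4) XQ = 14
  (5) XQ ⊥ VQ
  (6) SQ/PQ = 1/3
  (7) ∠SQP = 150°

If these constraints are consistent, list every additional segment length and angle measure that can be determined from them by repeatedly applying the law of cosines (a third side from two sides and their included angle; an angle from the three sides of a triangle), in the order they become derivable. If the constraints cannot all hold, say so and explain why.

The constraints are consistent. Derivable facts, in order:
After 1 step:
- PS ≈ 19.49
- QV ≈ 18.05
After 2 steps:
- VX ≈ 22.84
- ∠PQV = 9.01°
- ∠PSQ = 22.63°
- ∠PVQ = 35.99°
- ∠QPS = 7.37°
After 3 steps:
- ∠QVX = 37.8°
- ∠QXV = 52.2°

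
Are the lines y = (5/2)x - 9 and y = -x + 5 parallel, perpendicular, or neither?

Slope of line 1: m1 = 5/2
Slope of line 2: m2 = -1
For parallel lines we need equal slopes: 5/2 != -1.
For perpendicular lines we need m1*m2 = -1: (5/2)(-1) = -5/2 != -1.
Since neither condition holds, the lines are neither parallel nor perpendicular.

Neither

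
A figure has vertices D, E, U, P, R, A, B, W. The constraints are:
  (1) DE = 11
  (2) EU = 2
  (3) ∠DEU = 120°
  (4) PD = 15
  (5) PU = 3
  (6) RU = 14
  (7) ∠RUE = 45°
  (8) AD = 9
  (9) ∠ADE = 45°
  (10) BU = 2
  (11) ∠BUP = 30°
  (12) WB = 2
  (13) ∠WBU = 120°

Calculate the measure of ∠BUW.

Step 1: By the law of cosines on triangle UBW: UW² = 2² + 2² − 2·2·2·cos(120°) = 12, so UW = 2·√3.
Step 2: By the inverse law of cosines on triangle BUW: cos(∠BUW) = (2² + (2·√3)² − 2²) / (2·2·2·√3) = 12/13.86 = 0.866, so ∠BUW = 30°.

Therefore, the measure of angle ∠BUW = 30°.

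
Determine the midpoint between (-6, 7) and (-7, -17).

The midpoint is the average of the coordinates:
x: (-6 + -7)/2 = -13/2
y: (7 + -17)/2 = -5
Midpoint = (-13/2, -5)

(-13/2, -5)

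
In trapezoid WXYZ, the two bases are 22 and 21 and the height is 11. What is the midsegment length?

The midsegment (median) of a trapezoid connects the midpoints of the non-parallel sides.
Its length is the average of the two bases: (22 + 21) / 2 = 43/2.

43/2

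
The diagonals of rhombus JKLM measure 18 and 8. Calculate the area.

Area = (18 * 8) / 2 = 144 / 2 = 72

72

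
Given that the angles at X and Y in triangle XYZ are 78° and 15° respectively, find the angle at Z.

angle Z = 180 - 78 - 15 = 87 degrees.

87 degrees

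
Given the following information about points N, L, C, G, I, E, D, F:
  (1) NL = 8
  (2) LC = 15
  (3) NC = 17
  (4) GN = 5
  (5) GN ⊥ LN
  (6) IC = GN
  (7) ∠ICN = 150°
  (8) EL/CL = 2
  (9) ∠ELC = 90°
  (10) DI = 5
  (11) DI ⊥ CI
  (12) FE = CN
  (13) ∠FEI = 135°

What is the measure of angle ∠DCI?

From the given relations: IC = GN = 5.
Step 1: By the law of cosines on triangle CID: CD² = 5² + 5² − 2·5·5·cos(90°) = 50, so CD = 5·√2.
Step 2: By the inverse law of cosines on triangle DCI: cos(∠DCI) = ((5·√2)² + 5² − 5²) / (2·5·√2·5) = 50/70.71 = 0.7071, so ∠DCI = 45°.

Therefore, the measure of angle ∠DCI = 45°.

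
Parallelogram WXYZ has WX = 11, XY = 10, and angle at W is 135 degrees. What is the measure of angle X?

Opposite sides of a parallelogram are parallel, so consecutive angles form co-interior angles on a transversal.
Co-interior angles sum to 180°, giving angle X = 180 - 135 = 45 degrees.

45 degrees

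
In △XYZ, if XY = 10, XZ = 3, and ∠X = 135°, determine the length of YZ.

By the law of cosines: YZ^2 = XY^2 + XZ^2 - 2*XY*XZ*cos(X)
YZ^2 = 10^2 + 3^2 - 2*10*3*cos(135°)
YZ^2 = 100 + 9 - 60*(-sqrt(2)/2)
YZ^2 = 30*sqrt(2) + 109
YZ = sqrt(30*sqrt(2) + 109)

sqrt(30*sqrt(2) + 109)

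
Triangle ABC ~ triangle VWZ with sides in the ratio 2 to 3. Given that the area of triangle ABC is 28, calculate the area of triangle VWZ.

For similar figures, the area ratio equals the square of the side ratio.
Side ratio (ABC to VWZ) = 2:3, so area ratio = 2^2:3^2 = 4:9.
If the area of ABC is 28, then the area of VWZ = 28 * (9/4) = 63.

63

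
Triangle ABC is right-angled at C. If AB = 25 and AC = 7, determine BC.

BC = sqrt(25^2 - 7^2) = sqrt(576) = 24

24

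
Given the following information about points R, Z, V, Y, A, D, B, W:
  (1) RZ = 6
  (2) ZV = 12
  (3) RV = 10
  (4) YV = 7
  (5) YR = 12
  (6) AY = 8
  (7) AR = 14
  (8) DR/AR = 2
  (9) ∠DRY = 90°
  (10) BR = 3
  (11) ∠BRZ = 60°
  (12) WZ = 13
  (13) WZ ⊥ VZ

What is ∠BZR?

Step 1: By the law of cosines on triangle ZRB: ZB² = 6² + 3² − 2·6·3·cos(60°) = 27, so ZB = 3·√3.
Step 2: By the inverse law of cosines on triangle BZR: cos(∠BZR) = ((3·√3)² + 6² − 3²) / (2·3·√3·6) = 54/62.35 = 0.866, so ∠BZR = 30°.

Therefore, the measure of angle ∠BZR = 30°.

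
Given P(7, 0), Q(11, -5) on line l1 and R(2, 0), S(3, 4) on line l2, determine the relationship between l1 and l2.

Slope of line 1: m1 = (-5 - 0)/(11 - 7) = -5/4 = -5/4
Slope of line 2: m2 = (4 - 0)/(3 - 2) = 4/1 = 4
For parallel lines we need equal slopes: -5/4 != 4.
For perpendicular lines we need m1*m2 = -1: (-5/4)(4) = -5 != -1.
Since neither condition holds, the lines are neither parallel nor perpendicular.

Neither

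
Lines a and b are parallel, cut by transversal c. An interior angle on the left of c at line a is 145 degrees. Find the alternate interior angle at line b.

Alternate interior angles are equal: 145 degrees.

145 degrees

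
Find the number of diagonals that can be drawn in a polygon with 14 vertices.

Each of the 14 vertices connects to 11 non-adjacent vertices via diagonals.
Total connections = 14 × 11 = 154, but each diagonal is counted twice.
Number of diagonals = 154 / 2 = 77.

77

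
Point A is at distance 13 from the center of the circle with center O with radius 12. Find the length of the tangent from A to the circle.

tangent = √(d² - r²) = √(13² - 12²) = √(169 - 144) = √25 = 5

5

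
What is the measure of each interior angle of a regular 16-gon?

Each interior angle of a regular n-gon is (n - 2) * 180 / n.
For n = 16: (16 - 2) * 180 / 16 = 2520/16 = 315/2 degrees.

315/2 degrees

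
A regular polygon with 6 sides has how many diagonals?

Total line segments between 6 vertices = C(6,2) = 15.
Subtract the 6 sides: 15 - 6 = 9 diagonals.

9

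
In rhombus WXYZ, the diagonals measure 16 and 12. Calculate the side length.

In a rhombus, the diagonals bisect each other perpendicularly, creating four congruent right triangles.
Each triangle has legs 8 (half of 16) and 6 (half of 12).
The hypotenuse of each right triangle is a side of the rhombus:
side = sqrt(8^2 + 6^2) = sqrt(100) = 10

10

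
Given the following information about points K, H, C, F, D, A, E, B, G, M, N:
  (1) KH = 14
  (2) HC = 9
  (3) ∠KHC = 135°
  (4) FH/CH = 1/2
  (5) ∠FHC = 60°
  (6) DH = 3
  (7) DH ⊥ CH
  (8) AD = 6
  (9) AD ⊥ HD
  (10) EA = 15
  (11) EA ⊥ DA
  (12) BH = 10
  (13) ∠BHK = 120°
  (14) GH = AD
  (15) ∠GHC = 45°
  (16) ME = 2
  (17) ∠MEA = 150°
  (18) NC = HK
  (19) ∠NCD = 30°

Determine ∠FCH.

From the given relations: FH = 1/2·CH = 1/2·9 ≈ 4.5.
Step 1: By the law of cosines on triangle CHF: CF² = 9² + 4.5² − 2·9·4.5·cos(60°) = 60.75, so CF = 9/2·√3.
Step 2: By the inverse law of cosines on triangle FCH: cos(∠FCH) = ((9/2·√3)² + 9² − 4.5²) / (2·9/2·√3·9) = 121.5/140.3 = 0.866, so ∠FCH = 30°.

Therefore, the measure of angle ∠FCH = 30°.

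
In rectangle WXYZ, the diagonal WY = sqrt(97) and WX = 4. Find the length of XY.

The diagonal of a rectangle forms a right triangle with the two sides.
Rearranging the Pythagorean theorem: missing side = sqrt(d^2 - known^2).
= sqrt(97 - 16) = sqrt(81) = 9.

9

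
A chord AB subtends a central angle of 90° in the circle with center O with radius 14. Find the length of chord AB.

Drop a perpendicular from the center to the chord, bisecting both the chord and the central angle.
Each half-chord = r sin(θ/2) = 14 sin(45°).
The full chord = 2 × 14 × sin(45°) = 14*sqrt(2).

14*sqrt(2)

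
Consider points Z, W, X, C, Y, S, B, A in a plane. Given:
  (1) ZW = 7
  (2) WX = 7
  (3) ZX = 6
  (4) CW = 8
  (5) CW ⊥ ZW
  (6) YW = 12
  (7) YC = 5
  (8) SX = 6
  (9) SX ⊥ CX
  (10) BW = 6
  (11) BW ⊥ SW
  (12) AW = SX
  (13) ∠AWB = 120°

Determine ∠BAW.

From the given relations: AW = SX = 6.
Step 1: By the law of cosines on triangle AWB: AB² = 6² + 6² − 2·6·6·cos(120°) = 108, so AB = 6·√3.
Step 2: By the inverse law of cosines on triangle BAW: cos(∠BAW) = ((6·√3)² + 6² − 6²) / (2·6·√3·6) = 108/124.71 = 0.866, so ∠BAW = 30°.

Therefore, the measure of angle ∠BAW = 30°.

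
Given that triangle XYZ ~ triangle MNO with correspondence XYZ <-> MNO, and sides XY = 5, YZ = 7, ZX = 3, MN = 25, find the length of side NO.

Similar triangles have proportional sides. Setting up the proportion:
MN / XY = NO / YZ
25 / 5 = NO / 7
NO = 7 * 25 / 5 = 35.

35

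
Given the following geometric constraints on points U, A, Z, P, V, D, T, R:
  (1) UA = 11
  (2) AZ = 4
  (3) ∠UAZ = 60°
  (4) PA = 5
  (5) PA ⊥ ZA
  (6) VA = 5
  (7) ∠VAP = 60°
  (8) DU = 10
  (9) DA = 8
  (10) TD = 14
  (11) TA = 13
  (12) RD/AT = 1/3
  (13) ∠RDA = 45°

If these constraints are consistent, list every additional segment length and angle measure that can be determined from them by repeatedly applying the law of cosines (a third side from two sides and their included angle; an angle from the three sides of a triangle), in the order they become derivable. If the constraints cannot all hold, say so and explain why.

The constraints are consistent. Derivable facts, in order:
After 1 step:
- AR ≈ 5.81
- PV = 5
- UZ = √93
- ZP = √41
- ∠ADT = 66.03°
- ∠ADU = 74.41°
- ∠ATD = 34.22°
- ∠AUD = 44.47°
- ∠DAT = 79.75°
- ∠DAU = 61.12°
After 2 steps:
- ∠APV = 60°
- ∠APZ = 38.66°
- ∠ARD = 103.17°
- ∠AUZ = 21.05°
- ∠AVP = 60°
- ∠AZP = 51.34°
- ∠AZU = 98.95°
- ∠DAR = 31.83°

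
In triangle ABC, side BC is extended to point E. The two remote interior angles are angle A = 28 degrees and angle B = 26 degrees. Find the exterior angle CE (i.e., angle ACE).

Exterior angle = 28 + 26 = 54 degrees (exterior angle theorem).

54 degrees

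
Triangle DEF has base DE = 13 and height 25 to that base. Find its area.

A triangle's area is half the area of a rectangle with the same base and height.
Area = (1/2) * 13 * 25 = 325/2.

325/2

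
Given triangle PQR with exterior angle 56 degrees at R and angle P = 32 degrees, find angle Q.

angle Q = 56 - 32 = 24 degrees (exterior angle theorem).

24 degrees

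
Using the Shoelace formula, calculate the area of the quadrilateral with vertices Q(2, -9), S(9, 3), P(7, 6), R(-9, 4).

The Shoelace formula works by pairing each vertex with the next (cycling back to the first).
For each pair, compute x_i*y_(i+1) - x_(i+1)*y_i:
  (2*3 - 9*-9) = 87
  (9*6 - 7*3) = 33
  (7*4 - -9*6) = 82
  (-9*-9 - 2*4) = 73
Taking half the absolute value of the total: Area = (1/2)(275) = 275/2.

275/2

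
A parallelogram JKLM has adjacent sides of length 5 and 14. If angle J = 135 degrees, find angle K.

In a parallelogram, consecutive angles are supplementary (sum to 180°).
angle K = 180 - angle J
angle K = 180 - 135
angle K = 45 degrees

45 degrees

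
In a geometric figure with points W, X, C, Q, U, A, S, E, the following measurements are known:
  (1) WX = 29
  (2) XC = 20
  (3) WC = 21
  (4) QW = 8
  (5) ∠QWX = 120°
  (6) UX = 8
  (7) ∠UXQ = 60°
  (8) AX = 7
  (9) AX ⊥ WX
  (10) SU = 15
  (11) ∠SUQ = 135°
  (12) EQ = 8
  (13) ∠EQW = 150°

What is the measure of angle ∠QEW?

Step 1: By the law of cosines on triangle EQW: EW² = 8² + 8² − 2·8·8·cos(150°) = 238.85, so EW ≈ 15.45.
Step 2: By the inverse law of cosines on triangle QEW: cos(∠QEW) = (8² + 15.45² − 8²) / (2·8·15.45) = 238.85/247.28 = 0.9659, so ∠QEW = 15°.

Therefore, the measure of angle ∠QEW = 15°.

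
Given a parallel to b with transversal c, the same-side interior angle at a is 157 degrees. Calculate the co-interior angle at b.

Co-interior angles sum to 180: 180 - 157 = 23 degrees.

23 degrees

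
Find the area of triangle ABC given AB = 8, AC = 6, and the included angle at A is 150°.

Area = (1/2)(8)(6) sin(150°) = (1/2)(8)(6)(1/2) = 12

12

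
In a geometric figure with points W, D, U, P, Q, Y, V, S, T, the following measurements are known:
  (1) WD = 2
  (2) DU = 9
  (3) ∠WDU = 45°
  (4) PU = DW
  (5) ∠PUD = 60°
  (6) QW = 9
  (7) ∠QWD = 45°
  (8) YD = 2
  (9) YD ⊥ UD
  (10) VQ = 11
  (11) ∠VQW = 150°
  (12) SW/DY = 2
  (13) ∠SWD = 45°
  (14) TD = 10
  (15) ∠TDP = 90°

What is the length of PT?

From the given relations: PU = DW = 2.
Step 1: By the law of cosines on triangle DUP: DP² = 9² + 2² − 2·9·2·cos(60°) = 67, so DP = √67.
Step 2: By the law of cosines on triangle PDT: PT² = √67² + 10² − 2·√67·10·cos(90°) = 167, so PT = √167.

Therefore, the length of PT = √167.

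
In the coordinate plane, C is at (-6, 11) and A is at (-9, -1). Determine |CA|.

d = sqrt((-3)^2 + (-12)^2) = sqrt(153) = 3*sqrt(17)

3*sqrt(17)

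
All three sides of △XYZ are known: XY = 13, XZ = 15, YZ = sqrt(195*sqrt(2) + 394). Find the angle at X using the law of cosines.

When all three sides of a triangle are known, the law of cosines can be rearranged to find any angle.
cos(C) = (a² + b² - c²) / (2ab) gives cos(X) = -sqrt(2)/2.
Taking the inverse cosine: X = 135°.

135°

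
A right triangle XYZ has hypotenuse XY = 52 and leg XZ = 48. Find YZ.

By the Pythagorean theorem: YZ^2 = XY^2 - XZ^2
YZ^2 = 52^2 - 48^2 = 2704 - 2304 = 400
YZ = sqrt(400) = 20

20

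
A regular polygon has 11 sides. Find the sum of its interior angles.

The sum of interior angles of an n-sided polygon is (n - 2) * 180.
For n = 11: (11 - 2) * 180 = 9 * 180 = 1620 degrees.

1620 degrees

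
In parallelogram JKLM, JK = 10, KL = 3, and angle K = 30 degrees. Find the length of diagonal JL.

Using the law of cosines:
d^2 = 10^2 + 3^2 - 2(10)(3)cos(30 degrees)
d^2 = 100 + 9 - 60*sqrt(3)/2
d^2 = 109 - 30*sqrt(3)
d = sqrt(109 - 30*sqrt(3))

sqrt(109 - 30*sqrt(3))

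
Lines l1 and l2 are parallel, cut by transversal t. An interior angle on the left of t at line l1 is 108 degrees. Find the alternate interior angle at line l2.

Alternate interior angles lie on opposite sides of the transversal, between the parallel lines.
By the alternate interior angle theorem, they are equal: 108 degrees.

108 degrees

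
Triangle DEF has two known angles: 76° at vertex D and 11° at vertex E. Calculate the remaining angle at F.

The interior angles sum to 180°: angle F = 180 - 76 - 11 = 93°.
The triangle is obtuse (angles 76°, 11°, 93°).

93 degrees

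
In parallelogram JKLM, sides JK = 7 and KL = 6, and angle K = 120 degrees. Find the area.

Area = a * b * sin(theta)
Area = 7 * 6 * sin(120 degrees)
Area = 42 * sqrt(3)/2
Area = 21*sqrt(3)

21*sqrt(3)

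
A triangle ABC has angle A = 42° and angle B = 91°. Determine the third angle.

angle C = 180 - 42 - 91 = 47 degrees.

47 degrees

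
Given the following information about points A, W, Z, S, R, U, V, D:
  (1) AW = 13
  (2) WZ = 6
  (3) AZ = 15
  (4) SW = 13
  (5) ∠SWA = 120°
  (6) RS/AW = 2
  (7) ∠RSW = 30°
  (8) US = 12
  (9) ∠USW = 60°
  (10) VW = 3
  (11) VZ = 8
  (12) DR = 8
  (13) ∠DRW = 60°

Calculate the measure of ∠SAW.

Step 1: By the law of cosines on triangle AWS: AS² = 13² + 13² − 2·13·13·cos(120°) = 507, so AS = 13·√3.
Step 2: By the inverse law of cosines on triangle SAW: cos(∠SAW) = ((13·√3)² + 13² − 13²) / (2·13·√3·13) = 507/585.43 = 0.866, so ∠SAW = 30°.

Therefore, the measure of angle ∠SAW = 30°.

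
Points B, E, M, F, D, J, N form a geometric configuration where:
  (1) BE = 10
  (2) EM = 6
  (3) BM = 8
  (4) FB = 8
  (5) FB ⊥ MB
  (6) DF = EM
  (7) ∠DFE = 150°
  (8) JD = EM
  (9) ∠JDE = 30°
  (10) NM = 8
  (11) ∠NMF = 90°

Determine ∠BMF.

Step 1: By the law of cosines on triangle MBF: MF² = 8² + 8² − 2·8·8·cos(90°) = 128, so MF = 8·√2.
Step 2: By the inverse law of cosines on triangle BMF: cos(∠BMF) = (8² + (8·√2)² − 8²) / (2·8·8·√2) = 128/181.02 = 0.7071, so ∠BMF = 45°.

Therefore, the measure of angle ∠BMF = 45°.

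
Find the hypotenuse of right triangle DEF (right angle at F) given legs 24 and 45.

By the Pythagorean theorem: DE^2 = DF^2 + EF^2
DE^2 = 24^2 + 45^2 = 576 + 2025 = 2601
DE = sqrt(2601) = 51

51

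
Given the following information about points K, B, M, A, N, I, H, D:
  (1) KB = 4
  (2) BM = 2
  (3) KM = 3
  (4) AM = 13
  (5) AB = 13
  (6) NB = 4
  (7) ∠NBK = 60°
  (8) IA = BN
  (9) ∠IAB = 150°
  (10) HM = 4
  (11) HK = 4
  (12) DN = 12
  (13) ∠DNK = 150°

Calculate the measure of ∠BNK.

Step 1: By the law of cosines on triangle NBK: NK² = 4² + 4² − 2·4·4·cos(60°) = 16, so NK = 4.
Step 2: By the inverse law of cosines on triangle BNK: cos(∠BNK) = (4² + 4² − 4²) / (2·4·4) = 16/32 = 0.5, so ∠BNK = 60°.

Therefore, the measure of angle ∠BNK = 60°.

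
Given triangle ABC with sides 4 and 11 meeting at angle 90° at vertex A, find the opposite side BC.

By the law of cosines: BC^2 = AB^2 + AC^2 - 2*AB*AC*cos(A)
BC^2 = 4^2 + 11^2 - 2*4*11*cos(90°)
BC^2 = 16 + 121 - 88*(0)
BC^2 = 137
BC = sqrt(137)

sqrt(137)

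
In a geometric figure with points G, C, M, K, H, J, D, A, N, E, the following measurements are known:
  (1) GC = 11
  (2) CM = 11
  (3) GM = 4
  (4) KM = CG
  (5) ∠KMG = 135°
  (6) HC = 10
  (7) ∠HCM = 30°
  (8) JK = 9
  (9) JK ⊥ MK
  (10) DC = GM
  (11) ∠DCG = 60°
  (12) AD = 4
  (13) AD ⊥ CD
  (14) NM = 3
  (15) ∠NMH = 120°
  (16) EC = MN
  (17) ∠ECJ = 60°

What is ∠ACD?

From the given relations: DC = GM = 4.
Step 1: By the law of cosines on triangle CDA: CA² = 4² + 4² − 2·4·4·cos(90°) = 32, so CA = 4·√2.
Step 2: By the inverse law of cosines on triangle ACD: cos(∠ACD) = ((4·√2)² + 4² − 4²) / (2·4·√2·4) = 32/45.25 = 0.7071, so ∠ACD = 45°.

Therefore, the measure of angle ∠ACD = 45°.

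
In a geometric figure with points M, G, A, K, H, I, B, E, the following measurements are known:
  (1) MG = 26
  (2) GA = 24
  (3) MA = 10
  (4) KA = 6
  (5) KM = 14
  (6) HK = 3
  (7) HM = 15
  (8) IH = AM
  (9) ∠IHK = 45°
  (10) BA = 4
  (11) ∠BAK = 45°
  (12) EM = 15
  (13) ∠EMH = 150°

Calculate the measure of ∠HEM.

Step 1: By the law of cosines on triangle EMH: EH² = 15² + 15² − 2·15·15·cos(150°) = 839.71, so EH ≈ 28.98.
Step 2: By the inverse law of cosines on triangle HEM: cos(∠HEM) = (28.98² + 15² − 15²) / (2·28.98·15) = 839.71/869.33 = 0.9659, so ∠HEM = 15°.

Therefore, the measure of angle ∠HEM = 15°.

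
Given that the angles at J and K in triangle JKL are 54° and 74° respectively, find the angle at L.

angle L = 180 - 54 - 74 = 52 degrees.

52 degrees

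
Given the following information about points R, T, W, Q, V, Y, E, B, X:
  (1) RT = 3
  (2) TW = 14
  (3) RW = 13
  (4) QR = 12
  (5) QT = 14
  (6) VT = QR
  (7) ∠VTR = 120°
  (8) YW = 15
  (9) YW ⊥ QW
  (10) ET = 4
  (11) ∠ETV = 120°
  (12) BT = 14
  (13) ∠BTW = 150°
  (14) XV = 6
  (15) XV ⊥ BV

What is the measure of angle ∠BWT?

Step 1: By the law of cosines on triangle WTB: WB² = 14² + 14² − 2·14·14·cos(150°) = 731.48, so WB ≈ 27.05.
Step 2: By the inverse law of cosines on triangle BWT: cos(∠BWT) = (27.05² + 14² − 14²) / (2·27.05·14) = 731.48/757.29 = 0.9659, so ∠BWT = 15°.

Therefore, the measure of angle ∠BWT = 15°.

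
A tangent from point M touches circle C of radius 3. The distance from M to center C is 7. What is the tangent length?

Let T be the point of tangency. Then CT ⊥ MT (radius ⊥ tangent).
In right triangle CTM: CM² = CT² + MT²
7² = 3² + MT²
MT² = 40, MT = 2*sqrt(10)

2*sqrt(10)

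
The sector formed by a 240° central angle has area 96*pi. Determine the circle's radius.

The sector covers 240°/360° = 2/3 of the full circle.
Full circle area = 96*pi / 2/3 = 144*pi.
Since full area = πr², we get r² = 144*pi/π = 144, so r = 12.

12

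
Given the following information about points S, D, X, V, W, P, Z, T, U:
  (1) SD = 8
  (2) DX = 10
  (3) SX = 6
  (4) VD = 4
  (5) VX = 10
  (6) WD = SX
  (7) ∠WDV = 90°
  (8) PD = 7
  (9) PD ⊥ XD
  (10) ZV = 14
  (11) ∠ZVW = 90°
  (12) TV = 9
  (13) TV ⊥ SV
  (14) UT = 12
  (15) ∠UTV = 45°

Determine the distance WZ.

From the given relations: WD = SX = 6.
Step 1: By the law of cosines on triangle VDW: VW² = 4² + 6² − 2·4·6·cos(90°) = 52, so VW = 2·√13.
Step 2: By the law of cosines on triangle WVZ: WZ² = (2·√13)² + 14² − 2·2·√13·14·cos(90°) = 248, so WZ = 2·√62.

Therefore, the length of WZ = 2·√62.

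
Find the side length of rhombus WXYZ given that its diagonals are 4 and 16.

In a rhombus, the diagonals bisect each other perpendicularly, creating four congruent right triangles.
Each triangle has legs 2 (half of 4) and 8 (half of 16).
The hypotenuse of each right triangle is a side of the rhombus:
side = sqrt(2^2 + 8^2) = sqrt(68) = 2*sqrt(17)

2*sqrt(17)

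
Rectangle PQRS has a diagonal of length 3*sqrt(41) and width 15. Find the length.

The diagonal of a rectangle forms a right triangle with the two sides.
Rearranging the Pythagorean theorem: missing side = sqrt(d^2 - known^2).
= sqrt(369 - 225) = sqrt(144) = 12.

12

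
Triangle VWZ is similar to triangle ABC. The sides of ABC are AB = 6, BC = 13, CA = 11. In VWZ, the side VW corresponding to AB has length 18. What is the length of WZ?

Similar triangles have proportional sides. Setting up the proportion:
VW / AB = WZ / BC
18 / 6 = WZ / 13
WZ = 13 * 18 / 6 = 39.

39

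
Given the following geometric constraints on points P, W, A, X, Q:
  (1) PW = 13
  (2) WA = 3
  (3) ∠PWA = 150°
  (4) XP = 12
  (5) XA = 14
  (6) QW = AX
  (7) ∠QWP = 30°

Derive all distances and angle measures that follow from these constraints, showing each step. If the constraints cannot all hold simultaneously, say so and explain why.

The constraints are consistent.

From the given relations:
  QW = AX = 14

Step 1: From PW = 13, WA = 3, and ∠PWA = 150°, by the law of cosines:
  PA² = PW² + WA² - 2·PW·WA·cos(150°) = 169 + 9 + 67.55 = 245.5
  PA ≈ 15.67

Step 2: From PW = 13, WQ = 14, and ∠PWQ = 30°, by the law of cosines:
  PQ² = PW² + WQ² - 2·PW·WQ·cos(30°) = 169 + 196 - 315.2 = 49.77
  PQ ≈ 7.05

Step 3: From PA = 15.67, PW = 13, AW = 3, by the inverse law of cosines:
  cos(∠APW) = (PA² + PW² - AW²) / (2·PA·PW)
  ∠APW = 5.49°

Step 4: From PA = 15.67, PX = 12, AX = 14, by the inverse law of cosines:
  cos(∠APX) = (PA² + PX² - AX²) / (2·PA·PX)
  ∠APX = 59.03°

Step 5: From PQ = 7.05, PW = 13, QW = 14, by the inverse law of cosines:
  cos(∠QPW) = (PQ² + PW² - QW²) / (2·PQ·PW)
  ∠QPW = 82.87°

Step 6: From AP = 15.67, AW = 3, PW = 13, by the inverse law of cosines:
  cos(∠PAW) = (AP² + AW² - PW²) / (2·AP·AW)
  ∠PAW = 24.51°

Step 7: From AP = 15.67, AX = 14, PX = 12, by the inverse law of cosines:
  cos(∠PAX) = (AP² + AX² - PX²) / (2·AP·AX)
  ∠PAX = 47.3°

Step 8: From XA = 14, XP = 12, AP = 15.67, by the inverse law of cosines:
  cos(∠AXP) = (XA² + XP² - AP²) / (2·XA·XP)
  ∠AXP = 73.67°

Step 9: From QP = 7.05, QW = 14, PW = 13, by the inverse law of cosines:
  cos(∠PQW) = (QP² + QW² - PW²) / (2·QP·QW)
  ∠PQW = 67.13°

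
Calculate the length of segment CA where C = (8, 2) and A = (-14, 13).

d = sqrt((-14 - 8)^2 + (13 - 2)^2)
d = sqrt(-22^2 + 11^2)
d = sqrt(484 + 121)
d = sqrt(605) = 11*sqrt(5)

11*sqrt(5)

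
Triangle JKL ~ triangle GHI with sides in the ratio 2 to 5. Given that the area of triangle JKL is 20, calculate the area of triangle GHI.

Area ratio = (2/5)^2 = 4/25. Area of GHI = 20 * 25/4 = 125.

125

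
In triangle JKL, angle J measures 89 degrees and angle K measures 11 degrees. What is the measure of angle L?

Let angle L = x. Then 89 + 11 + x = 180.
x = 180 - 100 = 80 degrees.

80 degrees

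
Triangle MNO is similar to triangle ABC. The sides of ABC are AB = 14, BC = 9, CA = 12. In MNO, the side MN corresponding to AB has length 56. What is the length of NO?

k = 56/14 = 4. NO = 4 * 9 = 36.

36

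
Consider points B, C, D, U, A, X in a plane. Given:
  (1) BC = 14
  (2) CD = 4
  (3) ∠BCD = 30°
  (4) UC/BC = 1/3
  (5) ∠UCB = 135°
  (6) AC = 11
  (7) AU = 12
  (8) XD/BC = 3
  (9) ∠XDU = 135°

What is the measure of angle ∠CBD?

Step 1: By the law of cosines on triangle BCD: BD² = 14² + 4² − 2·14·4·cos(30°) = 115.01, so BD ≈ 10.72.
Step 2: By the inverse law of cosines on triangle CBD: cos(∠CBD) = (14² + 10.72² − 4²) / (2·14·10.72) = 295.01/300.27 = 0.9825, so ∠CBD = 10.75°.

Therefore, the measure of angle ∠CBD = 10.75°.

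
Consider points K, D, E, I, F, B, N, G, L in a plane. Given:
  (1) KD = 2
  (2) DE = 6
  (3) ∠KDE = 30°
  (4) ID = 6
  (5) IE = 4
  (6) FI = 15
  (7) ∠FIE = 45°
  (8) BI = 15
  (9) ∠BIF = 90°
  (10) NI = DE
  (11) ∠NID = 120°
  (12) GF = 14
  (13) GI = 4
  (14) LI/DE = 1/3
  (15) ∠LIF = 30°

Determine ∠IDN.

From the given relations: NI = DE = 6.
Step 1: By the law of cosines on triangle DIN: DN² = 6² + 6² − 2·6·6·cos(120°) = 108, so DN = 6·√3.
Step 2: By the inverse law of cosines on triangle IDN: cos(∠IDN) = (6² + (6·√3)² − 6²) / (2·6·6·√3) = 108/124.71 = 0.866, so ∠IDN = 30°.

Therefore, the measure of angle ∠IDN = 30°.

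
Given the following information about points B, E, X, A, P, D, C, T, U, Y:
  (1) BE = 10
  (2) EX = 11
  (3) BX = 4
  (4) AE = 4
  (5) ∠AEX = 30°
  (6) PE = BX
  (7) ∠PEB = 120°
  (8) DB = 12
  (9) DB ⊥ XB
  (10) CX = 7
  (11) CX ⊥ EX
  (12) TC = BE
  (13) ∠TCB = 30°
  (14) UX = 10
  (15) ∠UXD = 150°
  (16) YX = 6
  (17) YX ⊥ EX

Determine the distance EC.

Step 1: By the law of cosines on triangle EXC: EC² = 11² + 7² − 2·11·7·cos(90°) = 170, so EC = √170.

Therefore, the length of EC = √170.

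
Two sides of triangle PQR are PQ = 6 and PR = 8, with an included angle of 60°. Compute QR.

By the law of cosines: QR^2 = PQ^2 + PR^2 - 2*PQ*PR*cos(P)
QR^2 = 6^2 + 8^2 - 2*6*8*cos(60°)
QR^2 = 36 + 64 - 96*(1/2)
QR^2 = 52
QR = 2*sqrt(13)

2*sqrt(13)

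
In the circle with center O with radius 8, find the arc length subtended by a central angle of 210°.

Arc length = 2πr × θ/360
= 2π × 8 × 7/12
= 28*pi/3

28*pi/3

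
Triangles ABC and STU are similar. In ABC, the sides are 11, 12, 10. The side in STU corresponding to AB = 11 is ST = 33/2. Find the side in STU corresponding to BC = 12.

Similar triangles have proportional sides. Setting up the proportion:
ST / AB = TU / BC
33/2 / 11 = TU / 12
TU = 12 * 33/2 / 11 = 18.

18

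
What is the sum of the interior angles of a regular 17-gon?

The sum of interior angles of an n-sided polygon is (n - 2) * 180.
For n = 17: (17 - 2) * 180 = 15 * 180 = 2700 degrees.

2700 degrees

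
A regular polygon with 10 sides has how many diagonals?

The number of diagonals in an n-gon is n(n - 3)/2.
For n = 10: 10(10 - 3)/2 = 10 × 7 / 2 = 35.

35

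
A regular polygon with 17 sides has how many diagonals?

Total line segments between 17 vertices = C(17,2) = 136.
Subtract the 17 sides: 136 - 17 = 119 diagonals.

119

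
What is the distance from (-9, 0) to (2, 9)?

d = sqrt((11)^2 + (9)^2) = sqrt(202)

sqrt(202)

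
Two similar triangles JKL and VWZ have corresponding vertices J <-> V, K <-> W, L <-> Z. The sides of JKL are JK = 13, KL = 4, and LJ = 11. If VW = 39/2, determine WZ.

Since the triangles are similar, the ratio of corresponding sides is constant.
Scale factor k = VW / JK = 39/2 / 13 = 3/2
WZ = k * KL = 3/2 * 4 = 6

6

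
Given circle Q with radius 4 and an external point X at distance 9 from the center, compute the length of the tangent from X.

tangent = √(d² - r²) = √(9² - 4²) = √(81 - 16) = √65 = sqrt(65)

sqrt(65)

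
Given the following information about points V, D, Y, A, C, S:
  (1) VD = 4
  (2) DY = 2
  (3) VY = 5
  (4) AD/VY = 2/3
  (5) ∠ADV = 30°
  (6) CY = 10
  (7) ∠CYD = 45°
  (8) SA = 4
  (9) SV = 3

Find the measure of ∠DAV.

From the given relations: AD = 2/3·VY = 2/3·5 ≈ 3.33.
Step 1: By the law of cosines on triangle ADV: AV² = 3.33² + 4² − 2·3.33·4·cos(30°) = 4.02, so AV ≈ 2.
Step 2: By the inverse law of cosines on triangle DAV: cos(∠DAV) = (3.33² + 2² − 4²) / (2·3.33·2) = -0.87/13.36 = -0.0652, so ∠DAV = 93.74°.

Therefore, the measure of angle ∠DAV = 93.74°.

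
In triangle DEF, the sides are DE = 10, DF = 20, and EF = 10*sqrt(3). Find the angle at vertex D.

cos(D) = (10² + 20² - (10*sqrt(3))²) / (2 × 10 × 20) = 1/2, so D = arccos(1/2) = 60°.

60°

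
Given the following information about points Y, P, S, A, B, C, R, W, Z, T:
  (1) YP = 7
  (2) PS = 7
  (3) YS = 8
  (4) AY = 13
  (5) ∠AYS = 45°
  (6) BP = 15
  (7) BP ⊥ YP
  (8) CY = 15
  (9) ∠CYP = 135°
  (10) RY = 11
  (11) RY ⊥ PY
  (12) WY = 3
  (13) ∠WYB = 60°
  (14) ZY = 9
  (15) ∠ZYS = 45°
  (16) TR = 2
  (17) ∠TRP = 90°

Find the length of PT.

Step 1: By the law of cosines on triangle PYR: PR² = 7² + 11² − 2·7·11·cos(90°) = 170, so PR = √170.
Step 2: By the law of cosines on triangle PRT: PT² = √170² + 2² − 2·√170·2·cos(90°) = 174, so PT = √174.

Therefore, the length of PT = √174.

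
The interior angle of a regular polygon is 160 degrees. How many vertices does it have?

The exterior angle is the supplement of the interior angle: 180 - 160 = 20 degrees.
Since the exterior angles of any convex polygon sum to 360 degrees, the number of sides is 360 / 20 = 18.

18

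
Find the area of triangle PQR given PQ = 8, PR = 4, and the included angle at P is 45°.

When two sides and the included angle are known, the area formula is (1/2)ab sin(C).
The height from one side to the opposite vertex is 4 sin(45°) = 2*sqrt(2).
Area = (1/2) * 8 * 2*sqrt(2) = 8*sqrt(2).

8*sqrt(2)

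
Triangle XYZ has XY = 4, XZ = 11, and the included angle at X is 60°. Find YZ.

By the law of cosines: YZ^2 = XY^2 + XZ^2 - 2*XY*XZ*cos(X)
YZ^2 = 4^2 + 11^2 - 2*4*11*cos(60°)
YZ^2 = 16 + 121 - 88*(1/2)
YZ^2 = 93
YZ = sqrt(93)

sqrt(93)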